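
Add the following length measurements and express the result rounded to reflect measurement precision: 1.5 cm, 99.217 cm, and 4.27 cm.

105.0 cm

1.5 cm + 99.217 cm + 4.27 cm = 104.987 cm.
Addition/subtraction keeps the fewest decimal places: 1.5 → 1 decimal place, 99.217 → 3 decimal places, 4.27 → 2 decimal places; limit is 1.
Rounded to 1 decimal place: 105.0 cm.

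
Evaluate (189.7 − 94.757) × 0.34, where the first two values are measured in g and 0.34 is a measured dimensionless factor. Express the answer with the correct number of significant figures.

32 g

189.7 g − 94.757 g = 94.943 g; the difference is limited to 1 decimal place (3 s.f.).
Carrying full precision, 94.943 × 0.34 = 32.28062 g; 0.34 has 2 s.f., so the result keeps min(3, 2) = 2 s.f.
Rounded to 2 significant figures: 32 g.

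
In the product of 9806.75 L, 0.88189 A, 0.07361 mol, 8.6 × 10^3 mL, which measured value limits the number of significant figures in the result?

8.6 × 10^3 mL

9806.75 L → 6 s.f.; 0.88189 A → 5 s.f.; 0.07361 mol → 4 s.f.; 8.6 × 10^3 mL → 2 s.f.
The fewest is 2 significant figures, from 8.6 × 10^3 mL.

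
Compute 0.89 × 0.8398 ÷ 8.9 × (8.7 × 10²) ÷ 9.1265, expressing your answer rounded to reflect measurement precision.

8.0

0.89 × 0.8398 ÷ 8.9 × (8.7 × 10²) ÷ 9.1265 = 8.00554429409…
Multiplication/division keeps the fewest significant figures: 0.89 → 2 s.f., 0.8398 → 4 s.f., 8.9 → 2 s.f., 8.7 × 10² → 2 s.f., 9.1265 → 5 s.f.; limit is 2.
Rounded to 2 significant figures: 8.0.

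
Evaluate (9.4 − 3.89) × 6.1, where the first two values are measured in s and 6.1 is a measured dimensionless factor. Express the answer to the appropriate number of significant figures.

34 s

9.4 s − 3.89 s = 5.51 s; the difference is limited to 1 decimal place (2 s.f.).
Carrying full precision, 5.51 × 6.1 = 33.611 s; 6.1 has 2 s.f., so the result keeps min(2, 2) = 2 s.f.
Rounded to 2 significant figures: 34 s.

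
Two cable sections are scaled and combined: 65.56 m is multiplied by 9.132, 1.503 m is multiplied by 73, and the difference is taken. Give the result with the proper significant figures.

65.56 × 9.132 = 598.69392 → 598.7 m (4 s.f., last digit at the 10^-1 place).
1.503 × 73 = 109.719 → 1.1 × 10^2 m (2 s.f., last digit at the 10^1 place).
Difference: 488.97492 m; keep the coarser place, 10^1.
Result: 4.9 × 10^2 m.

4.9 × 10^2 m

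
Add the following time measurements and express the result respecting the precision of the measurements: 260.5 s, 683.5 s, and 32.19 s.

976.2 s

260.5 s + 683.5 s + 32.19 s = 976.19 s.
Addition/subtraction keeps the fewest decimal places: 260.5 → 1 decimal place, 683.5 → 1 decimal place, 32.19 → 2 decimal places; limit is 1.
Rounded to 1 decimal place: 976.2 s.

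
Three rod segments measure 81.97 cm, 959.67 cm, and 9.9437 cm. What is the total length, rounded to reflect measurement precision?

1051.58 cm

81.97 cm + 959.67 cm + 9.9437 cm = 1051.5837 cm.
Addition/subtraction keeps the fewest decimal places: 81.97 → 2 decimal places, 959.67 → 2 decimal places, 9.9437 → 4 decimal places; limit is 2.
Rounded to 2 decimal places: 1051.58 cm.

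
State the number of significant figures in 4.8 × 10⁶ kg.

2

4.8 × 10⁶: in scientific notation every digit of the coefficient is significant.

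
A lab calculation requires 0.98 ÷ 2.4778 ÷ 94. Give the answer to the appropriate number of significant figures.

0.0042

0.98 ÷ 2.4778 ÷ 94 = 0.0042075760412…
Multiplication/division keeps the fewest significant figures: 0.98 → 2 s.f., 2.4778 → 5 s.f., 94 → 2 s.f.; limit is 2.
Rounded to 2 significant figures: 0.0042.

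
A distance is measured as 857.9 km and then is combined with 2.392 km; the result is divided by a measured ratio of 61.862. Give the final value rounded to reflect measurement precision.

857.9 km + 2.392 km = 860.292 km; the sum is limited to 1 decimal place (4 s.f.).
Carrying full precision, 860.292 ÷ 61.862 = 13.9066308881… km; 61.862 has 5 s.f., so the result keeps min(4, 5) = 4 s.f.
Rounded to 4 significant figures: 13.91 km.

13.91 km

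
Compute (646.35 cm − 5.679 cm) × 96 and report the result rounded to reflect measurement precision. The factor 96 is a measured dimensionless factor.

646.35 cm − 5.679 cm = 640.671 cm; the difference is limited to 2 decimal places (5 s.f.).
Carrying full precision, 640.671 × 96 = 61504.416 cm; 96 has 2 s.f., so the result keeps min(5, 2) = 2 s.f.
Rounded to 2 significant figures: 6.2 × 10⁴ cm.

6.2 × 10⁴ cm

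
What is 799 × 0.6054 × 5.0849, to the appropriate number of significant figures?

2.46 × 10³

799 × 0.6054 × 5.0849 = 2459.64036954
Multiplication/division keeps the fewest significant figures: 799 → 3 s.f., 0.6054 → 4 s.f., 5.0849 → 5 s.f.; limit is 3.
Rounded to 3 significant figures: 2.46 × 10³.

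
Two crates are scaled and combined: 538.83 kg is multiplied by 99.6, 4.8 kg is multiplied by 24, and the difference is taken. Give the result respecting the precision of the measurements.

5.36 × 10⁴ kg

538.83 × 99.6 = 53667.468 → 5.37 × 10⁴ kg (3 s.f., last digit at the 10^2 place).
4.8 × 24 = 115.2 → 1.2 × 10² kg (2 s.f., last digit at the 10^1 place).
Difference: 53552.268 kg; keep the coarser place, 10^2.
Result: 5.36 × 10⁴ kg.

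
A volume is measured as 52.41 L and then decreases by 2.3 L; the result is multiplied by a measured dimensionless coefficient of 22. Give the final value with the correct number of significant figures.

52.41 L − 2.3 L = 50.11 L; the difference is limited to 1 decimal place (3 s.f.).
Carrying full precision, 50.11 × 22 = 1102.42 L; 22 has 2 s.f., so the result keeps min(3, 2) = 2 s.f.
Rounded to 2 significant figures: 1.1 × 10^3 L.

1.1 × 10^3 L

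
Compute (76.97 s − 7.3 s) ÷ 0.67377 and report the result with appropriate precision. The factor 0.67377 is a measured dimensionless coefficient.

103 s

76.97 s − 7.3 s = 69.67 s; the difference is limited to 1 decimal place (3 s.f.).
Carrying full precision, 69.67 ÷ 0.67377 = 103.403238494… s; 0.67377 has 5 s.f., so the result keeps min(3, 5) = 3 s.f.
Rounded to 3 significant figures: 103 s.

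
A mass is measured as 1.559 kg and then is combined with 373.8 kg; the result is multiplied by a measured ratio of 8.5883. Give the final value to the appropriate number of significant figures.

1.559 kg + 373.8 kg = 375.359 kg; the sum is limited to 1 decimal place (4 s.f.).
Carrying full precision, 375.359 × 8.5883 = 3223.6956997 kg; 8.5883 has 5 s.f., so the result keeps min(4, 5) = 4 s.f.
Rounded to 4 significant figures: 3224 kg.

3224 kg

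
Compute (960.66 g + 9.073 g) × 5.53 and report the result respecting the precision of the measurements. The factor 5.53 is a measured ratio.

5.36 × 10^3 g

960.66 g + 9.073 g = 969.733 g; the sum is limited to 2 decimal places (5 s.f.).
Carrying full precision, 969.733 × 5.53 = 5362.62349 g; 5.53 has 3 s.f., so the result keeps min(5, 3) = 3 s.f.
Rounded to 3 significant figures: 5.36 × 10^3 g.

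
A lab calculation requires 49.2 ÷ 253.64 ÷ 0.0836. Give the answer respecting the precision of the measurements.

2.32

49.2 ÷ 253.64 ÷ 0.0836 = 2.32028365562…
Multiplication/division keeps the fewest significant figures: 49.2 → 3 s.f., 253.64 → 5 s.f., 0.0836 → 3 s.f.; limit is 3.
Rounded to 3 significant figures: 2.32.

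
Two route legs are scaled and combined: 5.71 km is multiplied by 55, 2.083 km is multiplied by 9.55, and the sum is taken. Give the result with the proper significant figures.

3.3 × 10² km

5.71 × 55 = 314.05 → 3.1 × 10² km (2 s.f., last digit at the 10^1 place).
2.083 × 9.55 = 19.89265 → 19.9 km (3 s.f., last digit at the 10^-1 place).
Sum: 333.94265 km; keep the coarser place, 10^1.
Result: 3.3 × 10² km.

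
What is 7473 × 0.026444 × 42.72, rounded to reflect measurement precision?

8.442 × 10^3

7473 × 0.026444 × 42.72 = 8442.15603264
Multiplication/division keeps the fewest significant figures: 7473 → 4 s.f., 0.026444 → 5 s.f., 42.72 → 4 s.f.; limit is 4.
Rounded to 4 significant figures: 8.442 × 10^3.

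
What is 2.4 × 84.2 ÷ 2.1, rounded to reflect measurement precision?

2.4 × 84.2 ÷ 2.1 = 96.2285714286…
Multiplication/division keeps the fewest significant figures: 2.4 → 2 s.f., 84.2 → 3 s.f., 2.1 → 2 s.f.; limit is 2.
Rounded to 2 significant figures: 96.

96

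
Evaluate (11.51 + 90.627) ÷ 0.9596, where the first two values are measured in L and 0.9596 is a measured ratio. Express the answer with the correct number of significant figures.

106.4 L

11.51 L + 90.627 L = 102.137 L; the sum is limited to 2 decimal places (5 s.f.).
Carrying full precision, 102.137 ÷ 0.9596 = 106.437057107… L; 0.9596 has 4 s.f., so the result keeps min(5, 4) = 4 s.f.
Rounded to 4 significant figures: 106.4 L.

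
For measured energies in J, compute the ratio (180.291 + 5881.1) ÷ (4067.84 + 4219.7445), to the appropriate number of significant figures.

0.73138

180.291 + 5881.1 = 6061.391, limited to 1 d.p. → 5 s.f.; 4067.84 + 4219.7445 = 8287.5845, limited to 2 d.p. → 6 s.f.
Carrying full precision, 6061.391 ÷ 8287.5845 = 0.731382105365…; keep min(5, 6) = 5 s.f.
Rounded to 5 significant figures: 0.73138.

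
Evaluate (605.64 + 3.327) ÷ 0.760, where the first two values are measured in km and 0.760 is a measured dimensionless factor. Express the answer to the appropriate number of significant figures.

605.64 km + 3.327 km = 608.967 km; the sum is limited to 2 decimal places (5 s.f.).
Carrying full precision, 608.967 ÷ 0.760 = 801.272368421… km; 0.760 has 3 s.f., so the result keeps min(5, 3) = 3 s.f.
Rounded to 3 significant figures: 801 km.

801 km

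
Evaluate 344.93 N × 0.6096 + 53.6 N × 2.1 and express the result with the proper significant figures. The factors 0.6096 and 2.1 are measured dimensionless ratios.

3.2 × 10² N

344.93 × 0.6096 = 210.269328 → 210.3 N (4 s.f., last digit at the 10^-1 place).
53.6 × 2.1 = 112.56 → 1.1 × 10² N (2 s.f., last digit at the 10^1 place).
Sum: 322.829328 N; keep the coarser place, 10^1.
Result: 3.2 × 10² N.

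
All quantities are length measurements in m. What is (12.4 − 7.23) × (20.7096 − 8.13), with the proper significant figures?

65 m²

12.4 − 7.23 = 5.17, limited to 1 d.p. → 2 s.f.; 20.7096 − 8.13 = 12.5796, limited to 2 d.p. → 4 s.f.
Carrying full precision, 5.17 × 12.5796 = 65.036532; keep min(2, 4) = 2 s.f.
Rounded to 2 significant figures: 65 m².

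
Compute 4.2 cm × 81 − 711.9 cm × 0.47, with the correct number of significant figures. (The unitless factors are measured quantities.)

1 × 10^1 cm

4.2 × 81 = 340.2 → 3.4 × 10^2 cm (2 s.f., last digit at the 10^1 place).
711.9 × 0.47 = 334.593 → 3.3 × 10^2 cm (2 s.f., last digit at the 10^1 place).
Difference: 5.607 cm; keep the coarser place, 10^1.
Result: 1 × 10^1 cm.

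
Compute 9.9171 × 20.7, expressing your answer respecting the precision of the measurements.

205

9.9171 × 20.7 = 205.28397
Multiplication/division keeps the fewest significant figures: 9.9171 → 5 s.f., 20.7 → 3 s.f.; limit is 3.
Rounded to 3 significant figures: 205.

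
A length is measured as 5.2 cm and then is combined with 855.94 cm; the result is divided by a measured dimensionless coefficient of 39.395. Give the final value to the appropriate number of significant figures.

21.86 cm

5.2 cm + 855.94 cm = 861.14 cm; the sum is limited to 1 decimal place (4 s.f.).
Carrying full precision, 861.14 ÷ 39.395 = 21.8591191776… cm; 39.395 has 5 s.f., so the result keeps min(4, 5) = 4 s.f.
Rounded to 4 significant figures: 21.86 cm.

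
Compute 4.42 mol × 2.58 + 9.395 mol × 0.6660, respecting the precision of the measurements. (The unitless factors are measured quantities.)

4.42 × 2.58 = 11.4036 → 11.4 mol (3 s.f., last digit at the 10^-1 place).
9.395 × 0.6660 = 6.25707 → 6.257 mol (4 s.f., last digit at the 10^-3 place).
Sum: 17.66067 mol; keep the coarser place, 10^-1.
Result: 17.7 mol.

17.7 mol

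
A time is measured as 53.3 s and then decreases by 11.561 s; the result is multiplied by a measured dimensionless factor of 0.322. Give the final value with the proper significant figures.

13.4 s

53.3 s − 11.561 s = 41.739 s; the difference is limited to 1 decimal place (3 s.f.).
Carrying full precision, 41.739 × 0.322 = 13.439958 s; 0.322 has 3 s.f., so the result keeps min(3, 3) = 3 s.f.
Rounded to 3 significant figures: 13.4 s.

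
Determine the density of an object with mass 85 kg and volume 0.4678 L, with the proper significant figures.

density = 85 kg ÷ 0.4678 L = 181.701581873… kg/L.
85 has 2 significant figures; 0.4678 has 4.
Division/multiplication keeps the fewest: 2 significant figures.
Rounded: 1.8 × 10² kg/L.

1.8 × 10² kg/L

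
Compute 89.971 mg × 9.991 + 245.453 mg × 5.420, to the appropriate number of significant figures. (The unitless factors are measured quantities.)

89.971 × 9.991 = 898.900261 → 898.9 mg (4 s.f., last digit at the 10^-1 place).
245.453 × 5.420 = 1330.35526 → 1.330 × 10^3 mg (4 s.f., last digit at the 10^0 place).
Sum: 2229.255521 mg; keep the coarser place, 10^0.
Result: 2229 mg.

2229 mg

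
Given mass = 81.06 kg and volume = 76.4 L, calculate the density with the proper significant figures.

1.06 kg/L

density = 81.06 kg ÷ 76.4 L = 1.0609947644… kg/L.
81.06 has 4 significant figures; 76.4 has 3.
Division/multiplication keeps the fewest: 3 significant figures.
Rounded: 1.06 kg/L.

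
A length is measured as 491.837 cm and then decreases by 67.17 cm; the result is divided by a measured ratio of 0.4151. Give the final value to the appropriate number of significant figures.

1023 cm

491.837 cm − 67.17 cm = 424.667 cm; the difference is limited to 2 decimal places (5 s.f.).
Carrying full precision, 424.667 ÷ 0.4151 = 1023.04745844… cm; 0.4151 has 4 s.f., so the result keeps min(5, 4) = 4 s.f.
Rounded to 4 significant figures: 1023 cm.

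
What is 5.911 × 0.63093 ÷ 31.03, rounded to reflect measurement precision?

5.911 × 0.63093 ÷ 31.03 = 0.120187793426…
Multiplication/division keeps the fewest significant figures: 5.911 → 4 s.f., 0.63093 → 5 s.f., 31.03 → 4 s.f.; limit is 4.
Rounded to 4 significant figures: 0.1202.

0.1202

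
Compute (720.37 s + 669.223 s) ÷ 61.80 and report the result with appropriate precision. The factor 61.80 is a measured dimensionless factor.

22.49 s

720.37 s + 669.223 s = 1389.593 s; the sum is limited to 2 decimal places (6 s.f.).
Carrying full precision, 1389.593 ÷ 61.80 = 22.4853236246… s; 61.80 has 4 s.f., so the result keeps min(6, 4) = 4 s.f.
Rounded to 4 significant figures: 22.49 s.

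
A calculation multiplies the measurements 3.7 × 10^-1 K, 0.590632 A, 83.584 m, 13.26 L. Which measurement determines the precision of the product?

3.7 × 10^-1 K

3.7 × 10^-1 K → 2 s.f.; 0.590632 A → 6 s.f.; 83.584 m → 5 s.f.; 13.26 L → 4 s.f.
The fewest is 2 significant figures, from 3.7 × 10^-1 K.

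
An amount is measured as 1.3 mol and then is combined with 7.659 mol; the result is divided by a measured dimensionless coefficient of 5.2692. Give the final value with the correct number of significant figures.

1.7 mol

1.3 mol + 7.659 mol = 8.959 mol; the sum is limited to 1 decimal place (2 s.f.).
Carrying full precision, 8.959 ÷ 5.2692 = 1.7002581037… mol; 5.2692 has 5 s.f., so the result keeps min(2, 5) = 2 s.f.
Rounded to 2 significant figures: 1.7 mol.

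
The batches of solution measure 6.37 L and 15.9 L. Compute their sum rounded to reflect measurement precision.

6.37 L + 15.9 L = 22.27 L.
Addition/subtraction keeps the fewest decimal places: 6.37 → 2 decimal places, 15.9 → 1 decimal place; limit is 1.
Rounded to 1 decimal place: 22.3 L.

22.3 L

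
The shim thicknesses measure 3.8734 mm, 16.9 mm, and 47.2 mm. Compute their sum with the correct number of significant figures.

68.0 mm

3.8734 mm + 16.9 mm + 47.2 mm = 67.9734 mm.
Addition/subtraction keeps the fewest decimal places: 3.8734 → 4 decimal places, 16.9 → 1 decimal place, 47.2 → 1 decimal place; limit is 1.
Rounded to 1 decimal place: 68.0 mm.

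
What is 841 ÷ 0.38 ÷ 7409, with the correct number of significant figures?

841 ÷ 0.38 ÷ 7409 = 0.29871209269…
Multiplication/division keeps the fewest significant figures: 841 → 3 s.f., 0.38 → 2 s.f., 7409 → 4 s.f.; limit is 2.
Rounded to 2 significant figures: 0.30.

0.30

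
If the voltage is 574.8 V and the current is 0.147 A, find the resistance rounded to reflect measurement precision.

resistance = 574.8 V ÷ 0.147 A = 3910.20408163… Ω.
574.8 has 4 significant figures; 0.147 has 3.
Division/multiplication keeps the fewest: 3 significant figures.
Rounded: 3.91 × 10³ Ω.

3.91 × 10³ Ω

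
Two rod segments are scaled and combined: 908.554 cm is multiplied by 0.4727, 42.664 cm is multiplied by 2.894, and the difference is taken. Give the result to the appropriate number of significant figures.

908.554 × 0.4727 = 429.4734758 → 429.5 cm (4 s.f., last digit at the 10^-1 place).
42.664 × 2.894 = 123.469616 → 123.5 cm (4 s.f., last digit at the 10^-1 place).
Difference: 306.0038598 cm; keep the coarser place, 10^-1.
Result: 306.0 cm.

306.0 cm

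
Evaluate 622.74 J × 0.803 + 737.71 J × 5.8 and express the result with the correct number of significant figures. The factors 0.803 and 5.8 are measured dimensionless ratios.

4.8 × 10^3 J

622.74 × 0.803 = 500.06022 → 500. J (3 s.f., last digit at the 10^0 place).
737.71 × 5.8 = 4278.718 → 4.3 × 10^3 J (2 s.f., last digit at the 10^2 place).
Sum: 4778.77822 J; keep the coarser place, 10^2.
Result: 4.8 × 10^3 J.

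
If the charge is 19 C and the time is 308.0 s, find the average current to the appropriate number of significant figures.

average current = 19 C ÷ 308.0 s = 0.0616883116883… A.
19 has 2 significant figures; 308.0 has 4.
Division/multiplication keeps the fewest: 2 significant figures.
Rounded: 6.2 × 10⁻² A.

6.2 × 10⁻² A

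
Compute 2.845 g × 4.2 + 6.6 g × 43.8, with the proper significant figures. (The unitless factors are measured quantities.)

3.0 × 10² g

2.845 × 4.2 = 11.949 → 12 g (2 s.f., last digit at the 10^0 place).
6.6 × 43.8 = 289.08 → 2.9 × 10² g (2 s.f., last digit at the 10^1 place).
Sum: 301.029 g; keep the coarser place, 10^1.
Result: 3.0 × 10² g.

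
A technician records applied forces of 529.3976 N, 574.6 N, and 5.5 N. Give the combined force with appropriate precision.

1109.5 N

529.3976 N + 574.6 N + 5.5 N = 1109.4976 N.
Addition/subtraction keeps the fewest decimal places: 529.3976 → 4 decimal places, 574.6 → 1 decimal place, 5.5 → 1 decimal place; limit is 1.
Rounded to 1 decimal place: 1109.5 N.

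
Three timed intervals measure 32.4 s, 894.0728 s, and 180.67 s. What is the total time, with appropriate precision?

1107.1 s

32.4 s + 894.0728 s + 180.67 s = 1107.1428 s.
Addition/subtraction keeps the fewest decimal places: 32.4 → 1 decimal place, 894.0728 → 4 decimal places, 180.67 → 2 decimal places; limit is 1.
Rounded to 1 decimal place: 1107.1 s.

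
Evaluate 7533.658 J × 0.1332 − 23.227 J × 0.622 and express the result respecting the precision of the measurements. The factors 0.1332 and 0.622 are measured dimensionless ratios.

7533.658 × 0.1332 = 1003.4832456 → 1003 J (4 s.f., last digit at the 10^0 place).
23.227 × 0.622 = 14.447194 → 14.4 J (3 s.f., last digit at the 10^-1 place).
Difference: 989.0360516 J; keep the coarser place, 10^0.
Result: 989 J.

989 J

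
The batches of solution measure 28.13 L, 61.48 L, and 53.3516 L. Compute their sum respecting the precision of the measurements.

142.96 L

28.13 L + 61.48 L + 53.3516 L = 142.9616 L.
Addition/subtraction keeps the fewest decimal places: 28.13 → 2 decimal places, 61.48 → 2 decimal places, 53.3516 → 4 decimal places; limit is 2.
Rounded to 2 decimal places: 142.96 L.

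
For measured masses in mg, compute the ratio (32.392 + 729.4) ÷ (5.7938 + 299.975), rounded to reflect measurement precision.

2.491

32.392 + 729.4 = 761.792, limited to 1 d.p. → 4 s.f.; 5.7938 + 299.975 = 305.7688, limited to 3 d.p. → 6 s.f.
Carrying full precision, 761.792 ÷ 305.7688 = 2.49139873002…; keep min(4, 6) = 4 s.f.
Rounded to 4 significant figures: 2.491.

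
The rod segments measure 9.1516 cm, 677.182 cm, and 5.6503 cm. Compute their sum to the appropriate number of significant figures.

9.1516 cm + 677.182 cm + 5.6503 cm = 691.9839 cm.
Addition/subtraction keeps the fewest decimal places: 9.1516 → 4 decimal places, 677.182 → 3 decimal places, 5.6503 → 4 decimal places; limit is 3.
Rounded to 3 decimal places: 691.984 cm.

691.984 cm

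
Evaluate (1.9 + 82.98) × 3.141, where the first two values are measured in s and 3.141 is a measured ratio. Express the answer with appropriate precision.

267 s

1.9 s + 82.98 s = 84.88 s; the sum is limited to 1 decimal place (3 s.f.).
Carrying full precision, 84.88 × 3.141 = 266.60808 s; 3.141 has 4 s.f., so the result keeps min(3, 4) = 3 s.f.
Rounded to 3 significant figures: 267 s.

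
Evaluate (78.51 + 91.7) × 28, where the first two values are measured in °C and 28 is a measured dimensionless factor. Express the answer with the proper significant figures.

78.51 °C + 91.7 °C = 170.21 °C; the sum is limited to 1 decimal place (4 s.f.).
Carrying full precision, 170.21 × 28 = 4765.88 °C; 28 has 2 s.f., so the result keeps min(4, 2) = 2 s.f.
Rounded to 2 significant figures: 4.8 × 10³ °C.

4.8 × 10³ °C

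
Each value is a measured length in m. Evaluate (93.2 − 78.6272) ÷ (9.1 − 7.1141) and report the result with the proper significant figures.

7.3

93.2 − 78.6272 = 14.5728, limited to 1 d.p. → 3 s.f.; 9.1 − 7.1141 = 1.9859, limited to 1 d.p. → 2 s.f.
Carrying full precision, 14.5728 ÷ 1.9859 = 7.3381338436…; keep min(3, 2) = 2 s.f.
Rounded to 2 significant figures: 7.3.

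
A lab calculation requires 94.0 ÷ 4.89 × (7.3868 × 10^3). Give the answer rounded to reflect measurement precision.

1.42 × 10^5

94.0 ÷ 4.89 × (7.3868 × 10^3) = 141995.746421…
Multiplication/division keeps the fewest significant figures: 94.0 → 3 s.f., 4.89 → 3 s.f., 7.3868 × 10^3 → 5 s.f.; limit is 3.
Rounded to 3 significant figures: 1.42 × 10^5.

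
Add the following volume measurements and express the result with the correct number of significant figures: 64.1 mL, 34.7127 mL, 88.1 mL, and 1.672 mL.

188.6 mL

64.1 mL + 34.7127 mL + 88.1 mL + 1.672 mL = 188.5847 mL.
Addition/subtraction keeps the fewest decimal places: 64.1 → 1 decimal place, 34.7127 → 4 decimal places, 88.1 → 1 decimal place, 1.672 → 3 decimal places; limit is 1.
Rounded to 1 decimal place: 188.6 mL.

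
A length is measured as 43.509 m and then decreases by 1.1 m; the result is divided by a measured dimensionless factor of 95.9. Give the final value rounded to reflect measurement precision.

0.442 m

43.509 m − 1.1 m = 42.409 m; the difference is limited to 1 decimal place (3 s.f.).
Carrying full precision, 42.409 ÷ 95.9 = 0.442221063608… m; 95.9 has 3 s.f., so the result keeps min(3, 3) = 3 s.f.
Rounded to 3 significant figures: 0.442 m.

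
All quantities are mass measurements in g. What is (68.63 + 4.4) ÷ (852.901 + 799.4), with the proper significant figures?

68.63 + 4.4 = 73.03, limited to 1 d.p. → 3 s.f.; 852.901 + 799.4 = 1652.301, limited to 1 d.p. → 5 s.f.
Carrying full precision, 73.03 ÷ 1652.301 = 0.0441989685899…; keep min(3, 5) = 3 s.f.
Rounded to 3 significant figures: 0.0442.

0.0442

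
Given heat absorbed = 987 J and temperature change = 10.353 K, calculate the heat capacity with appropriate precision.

heat capacity = 987 J ÷ 10.353 K = 95.3346855984… J/K.
987 has 3 significant figures; 10.353 has 5.
Division/multiplication keeps the fewest: 3 significant figures.
Rounded: 95.3 J/K.

95.3 J/K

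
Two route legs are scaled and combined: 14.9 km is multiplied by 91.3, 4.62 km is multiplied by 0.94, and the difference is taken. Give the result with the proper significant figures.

14.9 × 91.3 = 1360.37 → 1.36 × 10^3 km (3 s.f., last digit at the 10^1 place).
4.62 × 0.94 = 4.3428 → 4.3 km (2 s.f., last digit at the 10^-1 place).
Difference: 1356.0272 km; keep the coarser place, 10^1.
Result: 1.36 × 10^3 km.

1.36 × 10^3 km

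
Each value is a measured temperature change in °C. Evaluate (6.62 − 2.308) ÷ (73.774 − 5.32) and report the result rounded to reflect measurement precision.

6.62 − 2.308 = 4.312, limited to 2 d.p. → 3 s.f.; 73.774 − 5.32 = 68.454, limited to 2 d.p. → 4 s.f.
Carrying full precision, 4.312 ÷ 68.454 = 0.0629912057732…; keep min(3, 4) = 3 s.f.
Rounded to 3 significant figures: 0.0630.

0.0630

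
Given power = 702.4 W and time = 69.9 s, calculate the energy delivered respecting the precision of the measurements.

energy delivered = 702.4 W × 69.9 s = 49097.76 J.
702.4 has 4 significant figures; 69.9 has 3.
Division/multiplication keeps the fewest: 3 significant figures.
Rounded: 4.91 × 10^4 J.

4.91 × 10^4 J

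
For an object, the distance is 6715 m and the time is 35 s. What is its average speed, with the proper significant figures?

1.9 × 10^2 m/s

average speed = 6715 m ÷ 35 s = 191.857142857… m/s.
6715 has 4 significant figures; 35 has 2.
Division/multiplication keeps the fewest: 2 significant figures.
Rounded: 1.9 × 10^2 m/s.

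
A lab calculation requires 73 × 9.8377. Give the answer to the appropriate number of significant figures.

73 × 9.8377 = 718.1521
Multiplication/division keeps the fewest significant figures: 73 → 2 s.f., 9.8377 → 5 s.f.; limit is 2.
Rounded to 2 significant figures: 7.2 × 10².

7.2 × 10²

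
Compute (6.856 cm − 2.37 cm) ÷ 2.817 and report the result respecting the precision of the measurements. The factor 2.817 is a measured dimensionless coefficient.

1.59 cm

6.856 cm − 2.37 cm = 4.486 cm; the difference is limited to 2 decimal places (3 s.f.).
Carrying full precision, 4.486 ÷ 2.817 = 1.5924742634… cm; 2.817 has 4 s.f., so the result keeps min(3, 4) = 3 s.f.
Rounded to 3 significant figures: 1.59 cm.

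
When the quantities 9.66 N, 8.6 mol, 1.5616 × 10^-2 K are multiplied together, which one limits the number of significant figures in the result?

8.6 mol

9.66 N → 3 s.f.; 8.6 mol → 2 s.f.; 1.5616 × 10^-2 K → 5 s.f.
The fewest is 2 significant figures, from 8.6 mol.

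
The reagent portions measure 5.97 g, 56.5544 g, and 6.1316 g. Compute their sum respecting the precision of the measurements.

5.97 g + 56.5544 g + 6.1316 g = 68.6560 g.
Addition/subtraction keeps the fewest decimal places: 5.97 → 2 decimal places, 56.5544 → 4 decimal places, 6.1316 → 4 decimal places; limit is 2.
Rounded to 2 decimal places: 68.66 g.

68.66 g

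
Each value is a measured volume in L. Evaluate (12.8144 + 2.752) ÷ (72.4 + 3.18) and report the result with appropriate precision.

12.8144 + 2.752 = 15.5664, limited to 3 d.p. → 5 s.f.; 72.4 + 3.18 = 75.58, limited to 1 d.p. → 3 s.f.
Carrying full precision, 15.5664 ÷ 75.58 = 0.205959248478…; keep min(5, 3) = 3 s.f.
Rounded to 3 significant figures: 0.206.

0.206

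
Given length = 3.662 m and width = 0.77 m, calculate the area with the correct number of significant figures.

2.8 m²

area = 3.662 m × 0.77 m = 2.81974 m².
3.662 has 4 significant figures; 0.77 has 2.
Division/multiplication keeps the fewest: 2 significant figures.
Rounded: 2.8 m².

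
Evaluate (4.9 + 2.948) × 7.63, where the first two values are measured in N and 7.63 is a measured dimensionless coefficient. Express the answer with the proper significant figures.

60. N

4.9 N + 2.948 N = 7.848 N; the sum is limited to 1 decimal place (2 s.f.).
Carrying full precision, 7.848 × 7.63 = 59.88024 N; 7.63 has 3 s.f., so the result keeps min(2, 3) = 2 s.f.
Rounded to 2 significant figures: 60. N.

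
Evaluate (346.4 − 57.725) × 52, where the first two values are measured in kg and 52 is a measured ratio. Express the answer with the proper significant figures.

1.5 × 10⁴ kg

346.4 kg − 57.725 kg = 288.675 kg; the difference is limited to 1 decimal place (4 s.f.).
Carrying full precision, 288.675 × 52 = 15011.1 kg; 52 has 2 s.f., so the result keeps min(4, 2) = 2 s.f.
Rounded to 2 significant figures: 1.5 × 10⁴ kg.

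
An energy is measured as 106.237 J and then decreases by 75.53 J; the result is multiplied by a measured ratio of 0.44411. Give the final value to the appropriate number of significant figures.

106.237 J − 75.53 J = 30.707 J; the difference is limited to 2 decimal places (4 s.f.).
Carrying full precision, 30.707 × 0.44411 = 13.63728577 J; 0.44411 has 5 s.f., so the result keeps min(4, 5) = 4 s.f.
Rounded to 4 significant figures: 13.64 J.

13.64 J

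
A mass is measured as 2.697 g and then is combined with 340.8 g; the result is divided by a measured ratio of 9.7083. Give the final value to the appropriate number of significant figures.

35.38 g

2.697 g + 340.8 g = 343.497 g; the sum is limited to 1 decimal place (4 s.f.).
Carrying full precision, 343.497 ÷ 9.7083 = 35.3817867186… g; 9.7083 has 5 s.f., so the result keeps min(4, 5) = 4 s.f.
Rounded to 4 significant figures: 35.38 g.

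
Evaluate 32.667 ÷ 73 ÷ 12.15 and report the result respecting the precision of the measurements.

32.667 ÷ 73 ÷ 12.15 = 0.0368307119905…
Multiplication/division keeps the fewest significant figures: 32.667 → 5 s.f., 73 → 2 s.f., 12.15 → 4 s.f.; limit is 2.
Rounded to 2 significant figures: 0.037.

0.037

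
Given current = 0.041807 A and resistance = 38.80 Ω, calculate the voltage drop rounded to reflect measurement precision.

voltage drop = 0.041807 A × 38.80 Ω = 1.6221116 V.
0.041807 has 5 significant figures; 38.80 has 4.
Division/multiplication keeps the fewest: 4 significant figures.
Rounded: 1.622 V.

1.622 V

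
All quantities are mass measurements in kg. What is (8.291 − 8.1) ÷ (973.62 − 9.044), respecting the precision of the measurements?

8.291 − 8.1 = 0.191, limited to 1 d.p. → 1 s.f.; 973.62 − 9.044 = 964.576, limited to 2 d.p. → 5 s.f.
Carrying full precision, 0.191 ÷ 964.576 = 0.000198014464386…; keep min(1, 5) = 1 s.f.
Rounded to 1 significant figure: 2 × 10^-4.

2 × 10^-4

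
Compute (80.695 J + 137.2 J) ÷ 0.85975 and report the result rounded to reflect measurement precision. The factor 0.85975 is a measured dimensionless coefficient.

253.4 J

80.695 J + 137.2 J = 217.895 J; the sum is limited to 1 decimal place (4 s.f.).
Carrying full precision, 217.895 ÷ 0.85975 = 253.439953475… J; 0.85975 has 5 s.f., so the result keeps min(4, 5) = 4 s.f.
Rounded to 4 significant figures: 253.4 J.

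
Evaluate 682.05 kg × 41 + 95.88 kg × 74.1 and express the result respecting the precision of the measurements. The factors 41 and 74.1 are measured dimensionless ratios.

3.5 × 10^4 kg

682.05 × 41 = 27964.05 → 2.8 × 10^4 kg (2 s.f., last digit at the 10^3 place).
95.88 × 74.1 = 7104.708 → 7.10 × 10^3 kg (3 s.f., last digit at the 10^1 place).
Sum: 35068.758 kg; keep the coarser place, 10^3.
Result: 3.5 × 10^4 kg.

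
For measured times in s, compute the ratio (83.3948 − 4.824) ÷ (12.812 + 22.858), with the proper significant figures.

2.2027

83.3948 − 4.824 = 78.5708, limited to 3 d.p. → 5 s.f.; 12.812 + 22.858 = 35.670, limited to 3 d.p. → 5 s.f.
Carrying full precision, 78.5708 ÷ 35.670 = 2.20271376507…; keep min(5, 5) = 5 s.f.
Rounded to 5 significant figures: 2.2027.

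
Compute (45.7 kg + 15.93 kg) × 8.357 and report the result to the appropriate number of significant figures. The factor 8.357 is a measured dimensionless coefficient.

515 kg

45.7 kg + 15.93 kg = 61.63 kg; the sum is limited to 1 decimal place (3 s.f.).
Carrying full precision, 61.63 × 8.357 = 515.04191 kg; 8.357 has 4 s.f., so the result keeps min(3, 4) = 3 s.f.
Rounded to 3 significant figures: 515 kg.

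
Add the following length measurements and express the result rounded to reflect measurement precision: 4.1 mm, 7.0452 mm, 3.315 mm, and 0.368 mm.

14.8 mm

4.1 mm + 7.0452 mm + 3.315 mm + 0.368 mm = 14.8282 mm.
Addition/subtraction keeps the fewest decimal places: 4.1 → 1 decimal place, 7.0452 → 4 decimal places, 3.315 → 3 decimal places, 0.368 → 3 decimal places; limit is 1.
Rounded to 1 decimal place: 14.8 mm.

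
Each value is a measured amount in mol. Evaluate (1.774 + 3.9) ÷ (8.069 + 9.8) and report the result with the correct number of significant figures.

0.32

1.774 + 3.9 = 5.674, limited to 1 d.p. → 2 s.f.; 8.069 + 9.8 = 17.869, limited to 1 d.p. → 3 s.f.
Carrying full precision, 5.674 ÷ 17.869 = 0.317533157983…; keep min(2, 3) = 2 s.f.
Rounded to 2 significant figures: 0.32.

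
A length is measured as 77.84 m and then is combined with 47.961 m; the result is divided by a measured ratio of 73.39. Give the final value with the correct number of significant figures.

77.84 m + 47.961 m = 125.801 m; the sum is limited to 2 decimal places (5 s.f.).
Carrying full precision, 125.801 ÷ 73.39 = 1.7141436163… m; 73.39 has 4 s.f., so the result keeps min(5, 4) = 4 s.f.
Rounded to 4 significant figures: 1.714 m.

1.714 m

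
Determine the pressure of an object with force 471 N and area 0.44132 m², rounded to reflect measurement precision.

pressure = 471 N ÷ 0.44132 m² = 1067.25278709… Pa.
471 has 3 significant figures; 0.44132 has 5.
Division/multiplication keeps the fewest: 3 significant figures.
Rounded: 1.07 × 10^3 Pa.

1.07 × 10^3 Pa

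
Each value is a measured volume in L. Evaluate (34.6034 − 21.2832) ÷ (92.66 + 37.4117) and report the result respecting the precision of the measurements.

34.6034 − 21.2832 = 13.3202, limited to 4 d.p. → 6 s.f.; 92.66 + 37.4117 = 130.0717, limited to 2 d.p. → 5 s.f.
Carrying full precision, 13.3202 ÷ 130.0717 = 0.102406595747…; keep min(6, 5) = 5 s.f.
Rounded to 5 significant figures: 0.10241.

0.10241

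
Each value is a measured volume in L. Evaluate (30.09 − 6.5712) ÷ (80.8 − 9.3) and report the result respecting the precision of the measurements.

0.329

30.09 − 6.5712 = 23.5188, limited to 2 d.p. → 4 s.f.; 80.8 − 9.3 = 71.5, limited to 1 d.p. → 3 s.f.
Carrying full precision, 23.5188 ÷ 71.5 = 0.328934265734…; keep min(4, 3) = 3 s.f.
Rounded to 3 significant figures: 0.329.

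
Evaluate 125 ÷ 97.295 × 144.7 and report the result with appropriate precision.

125 ÷ 97.295 × 144.7 = 185.903694948…
Multiplication/division keeps the fewest significant figures: 125 → 3 s.f., 97.295 → 5 s.f., 144.7 → 4 s.f.; limit is 3.
Rounded to 3 significant figures: 186.

186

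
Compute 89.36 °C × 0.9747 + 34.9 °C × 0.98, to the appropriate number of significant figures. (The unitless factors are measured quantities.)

121 °C

89.36 × 0.9747 = 87.099192 → 87.10 °C (4 s.f., last digit at the 10^-2 place).
34.9 × 0.98 = 34.202 → 34 °C (2 s.f., last digit at the 10^0 place).
Sum: 121.301192 °C; keep the coarser place, 10^0.
Result: 121 °C.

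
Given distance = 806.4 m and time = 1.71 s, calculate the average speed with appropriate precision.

472 m/s

average speed = 806.4 m ÷ 1.71 s = 471.578947368… m/s.
806.4 has 4 significant figures; 1.71 has 3.
Division/multiplication keeps the fewest: 3 significant figures.
Rounded: 472 m/s.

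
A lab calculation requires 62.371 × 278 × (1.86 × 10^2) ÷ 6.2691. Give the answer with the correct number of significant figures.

62.371 × 278 × (1.86 × 10^2) ÷ 6.2691 = 514440.616356…
Multiplication/division keeps the fewest significant figures: 62.371 → 5 s.f., 278 → 3 s.f., 1.86 × 10^2 → 3 s.f., 6.2691 → 5 s.f.; limit is 3.
Rounded to 3 significant figures: 5.14 × 10^5.

5.14 × 10^5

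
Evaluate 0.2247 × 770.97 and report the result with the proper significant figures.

0.2247 × 770.97 = 173.236959
Multiplication/division keeps the fewest significant figures: 0.2247 → 4 s.f., 770.97 → 5 s.f.; limit is 4.
Rounded to 4 significant figures: 173.2.

173.2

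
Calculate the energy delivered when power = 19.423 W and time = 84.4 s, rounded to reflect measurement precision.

1.64 × 10³ J

energy delivered = 19.423 W × 84.4 s = 1639.3012 J.
19.423 has 5 significant figures; 84.4 has 3.
Division/multiplication keeps the fewest: 3 significant figures.
Rounded: 1.64 × 10³ J.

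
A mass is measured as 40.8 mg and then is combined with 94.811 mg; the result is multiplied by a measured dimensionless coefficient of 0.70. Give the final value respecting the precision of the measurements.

95 mg

40.8 mg + 94.811 mg = 135.611 mg; the sum is limited to 1 decimal place (4 s.f.).
Carrying full precision, 135.611 × 0.70 = 94.9277 mg; 0.70 has 2 s.f., so the result keeps min(4, 2) = 2 s.f.
Rounded to 2 significant figures: 95 mg.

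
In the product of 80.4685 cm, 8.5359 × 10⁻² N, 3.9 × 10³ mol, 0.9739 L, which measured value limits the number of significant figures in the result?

3.9 × 10³ mol

80.4685 cm → 6 s.f.; 8.5359 × 10⁻² N → 5 s.f.; 3.9 × 10³ mol → 2 s.f.; 0.9739 L → 4 s.f.
The fewest is 2 significant figures, from 3.9 × 10³ mol.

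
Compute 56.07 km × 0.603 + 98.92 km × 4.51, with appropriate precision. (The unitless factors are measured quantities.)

56.07 × 0.603 = 33.81021 → 33.8 km (3 s.f., last digit at the 10^-1 place).
98.92 × 4.51 = 446.1292 → 446 km (3 s.f., last digit at the 10^0 place).
Sum: 479.93941 km; keep the coarser place, 10^0.
Result: 480. km.

480. km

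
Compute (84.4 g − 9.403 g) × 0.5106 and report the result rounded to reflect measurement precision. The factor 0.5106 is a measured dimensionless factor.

84.4 g − 9.403 g = 74.997 g; the difference is limited to 1 decimal place (3 s.f.).
Carrying full precision, 74.997 × 0.5106 = 38.2934682 g; 0.5106 has 4 s.f., so the result keeps min(3, 4) = 3 s.f.
Rounded to 3 significant figures: 38.3 g.

38.3 g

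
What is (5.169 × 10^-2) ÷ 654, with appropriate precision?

(5.169 × 10^-2) ÷ 654 = 0.0000790366972477…
Multiplication/division keeps the fewest significant figures: 5.169 × 10^-2 → 4 s.f., 654 → 3 s.f.; limit is 3.
Rounded to 3 significant figures: 7.90 × 10^-5.

7.90 × 10^-5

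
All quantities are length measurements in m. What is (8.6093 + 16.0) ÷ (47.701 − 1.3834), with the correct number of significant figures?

0.531

8.6093 + 16.0 = 24.6093, limited to 1 d.p. → 3 s.f.; 47.701 − 1.3834 = 46.3176, limited to 3 d.p. → 5 s.f.
Carrying full precision, 24.6093 ÷ 46.3176 = 0.53131638945…; keep min(3, 5) = 3 s.f.
Rounded to 3 significant figures: 0.531.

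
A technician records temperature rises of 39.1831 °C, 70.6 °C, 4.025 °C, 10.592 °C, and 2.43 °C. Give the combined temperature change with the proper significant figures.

126.8 °C

39.1831 °C + 70.6 °C + 4.025 °C + 10.592 °C + 2.43 °C = 126.8301 °C.
Addition/subtraction keeps the fewest decimal places: 39.1831 → 4 decimal places, 70.6 → 1 decimal place, 4.025 → 3 decimal places, 10.592 → 3 decimal places, 2.43 → 2 decimal places; limit is 1.
Rounded to 1 decimal place: 126.8 °C.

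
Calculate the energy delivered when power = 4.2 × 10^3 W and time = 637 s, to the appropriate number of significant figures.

2.7 × 10^6 J

energy delivered = 4.2 × 10^3 W × 637 s = 2675400 J.
4.2 × 10^3 has 2 significant figures; 637 has 3.
Division/multiplication keeps the fewest: 2 significant figures.
Rounded: 2.7 × 10^6 J.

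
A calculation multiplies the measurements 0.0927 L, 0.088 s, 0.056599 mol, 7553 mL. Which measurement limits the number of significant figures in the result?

0.0927 L → 3 s.f.; 0.088 s → 2 s.f.; 0.056599 mol → 5 s.f.; 7553 mL → 4 s.f.
The fewest is 2 significant figures, from 0.088 s.

0.088 s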